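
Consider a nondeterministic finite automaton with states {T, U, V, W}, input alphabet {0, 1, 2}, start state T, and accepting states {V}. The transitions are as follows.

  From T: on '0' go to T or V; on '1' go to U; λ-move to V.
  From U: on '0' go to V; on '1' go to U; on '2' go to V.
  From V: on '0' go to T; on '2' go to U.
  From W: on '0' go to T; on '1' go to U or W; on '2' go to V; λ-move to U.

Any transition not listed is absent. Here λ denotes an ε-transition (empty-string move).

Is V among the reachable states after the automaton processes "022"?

Yes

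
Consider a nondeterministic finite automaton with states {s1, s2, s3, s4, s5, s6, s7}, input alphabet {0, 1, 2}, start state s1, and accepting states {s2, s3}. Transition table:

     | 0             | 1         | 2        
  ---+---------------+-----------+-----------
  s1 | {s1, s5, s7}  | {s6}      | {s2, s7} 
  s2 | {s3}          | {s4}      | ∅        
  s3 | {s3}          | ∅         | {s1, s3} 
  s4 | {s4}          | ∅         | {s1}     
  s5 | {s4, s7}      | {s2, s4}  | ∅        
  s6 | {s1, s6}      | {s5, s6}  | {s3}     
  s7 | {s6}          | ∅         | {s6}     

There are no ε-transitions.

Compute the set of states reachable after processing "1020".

{s3, s6}

Start in {s1}.
Read '1': s1→{s6}; now {s6}.
Read '0': s6→{s1, s6}; now {s1, s6}.
Read '2': s1→{s2, s7}, s6→{s3}; now {s2, s3, s7}.
Read '0': s2→{s3}, s3→{s3}, s7→{s6}; now {s3, s6}.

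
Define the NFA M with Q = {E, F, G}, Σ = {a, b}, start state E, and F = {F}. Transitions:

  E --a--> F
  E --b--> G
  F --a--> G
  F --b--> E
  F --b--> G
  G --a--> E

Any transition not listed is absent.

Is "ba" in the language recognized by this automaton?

No

Start in {E}.
Read 'b': E→{G}; now {G}.
Read 'a': G→{E}; now {E}.
The final set {E} contains no accepting state.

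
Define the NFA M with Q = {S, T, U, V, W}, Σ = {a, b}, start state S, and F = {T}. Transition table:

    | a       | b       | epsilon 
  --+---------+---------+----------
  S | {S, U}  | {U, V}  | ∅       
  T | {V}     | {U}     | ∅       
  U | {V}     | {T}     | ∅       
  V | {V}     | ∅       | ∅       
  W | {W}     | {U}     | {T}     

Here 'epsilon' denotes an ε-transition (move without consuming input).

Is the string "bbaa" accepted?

No

Start in {S}.
Read 'b': {S} → {U, V}.
Read 'b': {U, V} → {T}.
Read 'a': {T} → {V}.
Read 'a': {V} → {V}.
The final set {V} contains no accepting state.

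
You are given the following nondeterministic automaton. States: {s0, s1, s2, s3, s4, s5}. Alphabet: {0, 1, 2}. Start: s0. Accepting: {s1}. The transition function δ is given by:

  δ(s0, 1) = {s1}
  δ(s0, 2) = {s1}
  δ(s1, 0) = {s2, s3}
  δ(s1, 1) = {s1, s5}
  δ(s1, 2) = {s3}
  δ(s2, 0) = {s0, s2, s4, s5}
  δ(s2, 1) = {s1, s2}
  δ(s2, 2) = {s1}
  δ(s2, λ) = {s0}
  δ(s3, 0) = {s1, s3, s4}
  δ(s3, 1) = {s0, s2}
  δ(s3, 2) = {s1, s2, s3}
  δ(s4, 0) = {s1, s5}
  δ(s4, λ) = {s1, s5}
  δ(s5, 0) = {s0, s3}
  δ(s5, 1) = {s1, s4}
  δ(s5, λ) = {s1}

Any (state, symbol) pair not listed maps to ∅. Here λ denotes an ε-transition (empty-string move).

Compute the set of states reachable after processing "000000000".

Start in {s0}.
Read '0': {s0} → ∅.
The set is empty and remains empty for the remaining 8 symbols.

∅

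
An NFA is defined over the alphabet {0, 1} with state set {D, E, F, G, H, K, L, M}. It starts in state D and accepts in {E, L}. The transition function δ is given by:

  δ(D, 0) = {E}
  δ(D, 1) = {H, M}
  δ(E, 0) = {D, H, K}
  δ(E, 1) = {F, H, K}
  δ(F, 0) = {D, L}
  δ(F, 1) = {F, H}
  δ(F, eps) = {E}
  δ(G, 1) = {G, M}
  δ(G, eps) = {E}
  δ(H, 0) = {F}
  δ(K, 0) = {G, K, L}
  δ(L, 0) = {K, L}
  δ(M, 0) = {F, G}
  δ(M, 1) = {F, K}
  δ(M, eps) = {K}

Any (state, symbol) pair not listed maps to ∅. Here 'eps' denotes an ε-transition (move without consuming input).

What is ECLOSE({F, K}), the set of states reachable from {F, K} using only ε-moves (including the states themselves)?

{E, F, K}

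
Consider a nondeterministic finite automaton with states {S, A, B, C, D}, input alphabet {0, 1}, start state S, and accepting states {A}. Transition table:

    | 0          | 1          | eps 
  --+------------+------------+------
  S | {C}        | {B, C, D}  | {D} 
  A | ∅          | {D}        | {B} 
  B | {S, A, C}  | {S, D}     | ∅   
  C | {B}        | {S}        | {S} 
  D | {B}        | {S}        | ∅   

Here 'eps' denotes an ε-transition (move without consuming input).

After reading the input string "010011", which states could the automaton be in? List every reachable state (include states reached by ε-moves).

Start: ε-closure({S}) = {S, D}.
Read '0': S→{C}, D→{B}; union {B, C}; ε-closure = {S, B, C, D}.
Read '1': S→{B, C, D}, B→{S, D}, C→{S}, D→{S}; now {S, B, C, D}.
Read '0': S→{C}, B→{S, A, C}, C→{B}, D→{B}; union {S, A, B, C}; ε-closure = {S, A, B, C, D}.
Read '0': S→{C}, A→∅, B→{S, A, C}, C→{B}, D→{B}; union {S, A, B, C}; ε-closure = {S, A, B, C, D}.
Read '1': S→{B, C, D}, A→{D}, B→{S, D}, C→{S}, D→{S}; now {S, B, C, D}.
Read '1': S→{B, C, D}, B→{S, D}, C→{S}, D→{S}; now {S, B, C, D}.

{S, B, C, D}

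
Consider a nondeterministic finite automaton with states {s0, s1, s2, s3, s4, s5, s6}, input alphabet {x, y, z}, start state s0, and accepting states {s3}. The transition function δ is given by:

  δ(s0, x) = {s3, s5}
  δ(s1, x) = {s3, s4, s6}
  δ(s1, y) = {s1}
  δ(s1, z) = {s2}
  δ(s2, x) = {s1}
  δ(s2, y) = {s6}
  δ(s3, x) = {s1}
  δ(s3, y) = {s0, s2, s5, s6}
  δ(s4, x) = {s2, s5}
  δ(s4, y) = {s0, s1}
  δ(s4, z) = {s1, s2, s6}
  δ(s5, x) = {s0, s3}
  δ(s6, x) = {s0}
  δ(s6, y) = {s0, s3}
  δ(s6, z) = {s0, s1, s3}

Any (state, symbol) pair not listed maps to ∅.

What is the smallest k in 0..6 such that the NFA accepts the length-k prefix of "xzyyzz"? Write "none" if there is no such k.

Start in {s0}.
Read 'x': {s0} → {s3, s5}.
None of the earlier sets intersect F, but {s3, s5} does.

1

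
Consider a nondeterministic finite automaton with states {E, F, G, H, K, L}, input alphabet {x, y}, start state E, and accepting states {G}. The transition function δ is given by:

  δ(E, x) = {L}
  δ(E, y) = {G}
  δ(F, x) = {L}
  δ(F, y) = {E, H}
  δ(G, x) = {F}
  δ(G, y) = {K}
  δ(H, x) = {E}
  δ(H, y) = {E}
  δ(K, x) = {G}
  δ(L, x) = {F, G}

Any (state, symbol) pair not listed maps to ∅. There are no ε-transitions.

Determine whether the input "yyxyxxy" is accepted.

No

Start in {E}.
Read 'y': {E} → {G}.
Read 'y': {G} → {K}.
Read 'x': {K} → {G}.
Read 'y': {G} → {K}.
Read 'x': {K} → {G}.
Read 'x': {G} → {F}.
Read 'y': {F} → {E, H}.
The final set {E, H} contains no accepting state.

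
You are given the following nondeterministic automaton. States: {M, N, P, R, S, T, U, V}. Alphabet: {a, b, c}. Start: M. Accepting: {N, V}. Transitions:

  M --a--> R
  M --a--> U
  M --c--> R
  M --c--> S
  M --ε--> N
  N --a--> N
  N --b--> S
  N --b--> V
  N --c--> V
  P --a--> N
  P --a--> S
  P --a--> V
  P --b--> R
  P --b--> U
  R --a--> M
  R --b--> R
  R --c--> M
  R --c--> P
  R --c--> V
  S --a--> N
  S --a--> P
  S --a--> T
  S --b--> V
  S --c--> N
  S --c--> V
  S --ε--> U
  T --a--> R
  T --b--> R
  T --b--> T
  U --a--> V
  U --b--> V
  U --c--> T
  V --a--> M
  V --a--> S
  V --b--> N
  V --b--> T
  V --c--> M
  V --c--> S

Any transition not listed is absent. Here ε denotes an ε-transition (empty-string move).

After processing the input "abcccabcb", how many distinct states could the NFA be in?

6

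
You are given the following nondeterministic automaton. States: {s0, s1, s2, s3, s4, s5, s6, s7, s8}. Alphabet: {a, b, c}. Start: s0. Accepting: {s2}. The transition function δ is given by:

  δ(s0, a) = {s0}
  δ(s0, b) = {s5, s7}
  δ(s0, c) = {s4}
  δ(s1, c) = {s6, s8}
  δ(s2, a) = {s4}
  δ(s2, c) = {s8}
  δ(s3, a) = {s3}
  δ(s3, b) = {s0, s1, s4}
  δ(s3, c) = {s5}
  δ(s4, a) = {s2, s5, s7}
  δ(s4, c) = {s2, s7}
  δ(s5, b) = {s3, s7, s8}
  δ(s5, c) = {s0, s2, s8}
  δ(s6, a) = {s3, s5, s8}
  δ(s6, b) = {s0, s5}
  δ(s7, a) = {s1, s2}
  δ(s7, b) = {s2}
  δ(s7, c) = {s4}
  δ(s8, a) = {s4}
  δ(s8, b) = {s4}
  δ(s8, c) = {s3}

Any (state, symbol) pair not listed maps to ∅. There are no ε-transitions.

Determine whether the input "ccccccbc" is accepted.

Yes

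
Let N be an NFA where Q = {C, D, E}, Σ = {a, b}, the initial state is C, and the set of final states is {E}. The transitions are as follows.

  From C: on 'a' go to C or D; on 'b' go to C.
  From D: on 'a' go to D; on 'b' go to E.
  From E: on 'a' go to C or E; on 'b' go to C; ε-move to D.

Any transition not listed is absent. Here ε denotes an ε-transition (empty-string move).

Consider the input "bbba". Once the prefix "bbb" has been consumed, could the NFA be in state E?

No

Start in {C}.
Read 'b': C→{C}; now {C}.
Read 'b': C→{C}; now {C}.
Read 'b': C→{C}; now {C}.
State E is not in {C}.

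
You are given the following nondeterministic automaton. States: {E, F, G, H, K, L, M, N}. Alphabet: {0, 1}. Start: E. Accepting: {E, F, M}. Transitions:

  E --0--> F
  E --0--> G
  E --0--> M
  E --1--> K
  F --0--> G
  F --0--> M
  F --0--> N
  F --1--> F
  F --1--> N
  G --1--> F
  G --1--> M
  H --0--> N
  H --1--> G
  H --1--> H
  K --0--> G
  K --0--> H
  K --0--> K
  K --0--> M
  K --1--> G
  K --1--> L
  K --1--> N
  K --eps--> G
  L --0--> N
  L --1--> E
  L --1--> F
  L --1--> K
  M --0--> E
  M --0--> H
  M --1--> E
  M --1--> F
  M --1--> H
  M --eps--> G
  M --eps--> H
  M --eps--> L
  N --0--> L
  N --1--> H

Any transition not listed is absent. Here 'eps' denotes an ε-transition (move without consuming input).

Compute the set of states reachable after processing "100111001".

Start in {E}.
Read '1': {E} → {G, K}.
Read '0': {G, K} → {G, H, K, L, M}.
Read '0': {G, H, K, L, M} → {E, G, H, K, L, M, N}.
Read '1': {E, G, H, K, L, M, N} → {E, F, G, H, K, L, M, N}.
Read '1': {E, F, G, H, K, L, M, N} → {E, F, G, H, K, L, M, N}.
Read '1': {E, F, G, H, K, L, M, N} → {E, F, G, H, K, L, M, N}.
Read '0': {E, F, G, H, K, L, M, N} → {E, F, G, H, K, L, M, N}.
Read '0': {E, F, G, H, K, L, M, N} → {E, F, G, H, K, L, M, N}.
Read '1': {E, F, G, H, K, L, M, N} → {E, F, G, H, K, L, M, N}.

{E, F, G, H, K, L, M, N}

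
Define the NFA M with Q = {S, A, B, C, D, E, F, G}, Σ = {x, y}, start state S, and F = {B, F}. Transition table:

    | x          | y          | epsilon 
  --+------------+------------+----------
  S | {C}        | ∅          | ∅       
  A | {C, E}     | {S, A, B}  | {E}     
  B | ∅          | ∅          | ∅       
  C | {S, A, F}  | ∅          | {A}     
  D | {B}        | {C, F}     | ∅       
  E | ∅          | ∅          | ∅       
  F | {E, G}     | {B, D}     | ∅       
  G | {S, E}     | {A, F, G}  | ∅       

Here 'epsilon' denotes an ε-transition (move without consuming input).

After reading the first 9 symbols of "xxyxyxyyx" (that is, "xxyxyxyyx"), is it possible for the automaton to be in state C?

Start in {S}.
Read 'x': S→{C}; union {C}; ε-closure = {A, C, E}.
Read 'x': A→{C, E}, C→{S, A, F}, E→∅; now {S, A, C, E, F}.
Read 'y': S→∅, A→{S, A, B}, C→∅, E→∅, F→{B, D}; union {S, A, B, D}; ε-closure = {S, A, B, D, E}.
Read 'x': S→{C}, A→{C, E}, B→∅, D→{B}, E→∅; union {B, C, E}; ε-closure = {A, B, C, E}.
Read 'y': A→{S, A, B}, B→∅, C→∅, E→∅; union {S, A, B}; ε-closure = {S, A, B, E}.
Read 'x': S→{C}, A→{C, E}, B→∅, E→∅; union {C, E}; ε-closure = {A, C, E}.
Read 'y': A→{S, A, B}, C→∅, E→∅; union {S, A, B}; ε-closure = {S, A, B, E}.
Read 'y': S→∅, A→{S, A, B}, B→∅, E→∅; union {S, A, B}; ε-closure = {S, A, B, E}.
Read 'x': S→{C}, A→{C, E}, B→∅, E→∅; union {C, E}; ε-closure = {A, C, E}.
State C is in {A, C, E}.

Yes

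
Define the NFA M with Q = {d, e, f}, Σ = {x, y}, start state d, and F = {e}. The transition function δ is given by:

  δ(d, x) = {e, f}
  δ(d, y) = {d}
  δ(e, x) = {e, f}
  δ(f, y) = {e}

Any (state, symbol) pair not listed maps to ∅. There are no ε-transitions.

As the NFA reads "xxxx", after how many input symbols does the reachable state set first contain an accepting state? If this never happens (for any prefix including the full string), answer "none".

1

Start in {d}.
Read 'x': {d} → {e, f}.
None of the earlier sets intersect F, but {e, f} does.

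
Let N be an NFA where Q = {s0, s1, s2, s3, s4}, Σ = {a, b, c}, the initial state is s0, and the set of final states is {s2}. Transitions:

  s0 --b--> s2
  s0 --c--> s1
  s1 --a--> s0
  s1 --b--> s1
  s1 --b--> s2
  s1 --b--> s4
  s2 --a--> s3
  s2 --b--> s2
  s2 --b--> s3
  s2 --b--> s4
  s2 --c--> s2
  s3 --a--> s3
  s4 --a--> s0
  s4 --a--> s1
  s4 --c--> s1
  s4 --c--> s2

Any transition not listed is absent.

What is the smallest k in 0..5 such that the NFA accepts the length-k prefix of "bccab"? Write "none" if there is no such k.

Start in {s0}.
Read 'b': {s0} → {s2}.
None of the earlier sets intersect F, but {s2} does.

1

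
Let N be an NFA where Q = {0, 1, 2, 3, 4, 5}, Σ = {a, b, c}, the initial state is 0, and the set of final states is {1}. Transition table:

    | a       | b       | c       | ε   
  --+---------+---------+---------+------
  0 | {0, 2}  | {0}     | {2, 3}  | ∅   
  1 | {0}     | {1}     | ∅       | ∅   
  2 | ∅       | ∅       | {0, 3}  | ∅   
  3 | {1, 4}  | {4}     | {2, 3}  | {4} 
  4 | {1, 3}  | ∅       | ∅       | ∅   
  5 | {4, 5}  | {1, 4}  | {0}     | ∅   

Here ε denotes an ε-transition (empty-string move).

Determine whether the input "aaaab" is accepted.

No

Start in {0}.
Read 'a': {0} → {0, 2}.
Read 'a': {0, 2} → {0, 2}.
Read 'a': {0, 2} → {0, 2}.
Read 'a': {0, 2} → {0, 2}.
Read 'b': {0, 2} → {0}.
The final set {0} contains no accepting state.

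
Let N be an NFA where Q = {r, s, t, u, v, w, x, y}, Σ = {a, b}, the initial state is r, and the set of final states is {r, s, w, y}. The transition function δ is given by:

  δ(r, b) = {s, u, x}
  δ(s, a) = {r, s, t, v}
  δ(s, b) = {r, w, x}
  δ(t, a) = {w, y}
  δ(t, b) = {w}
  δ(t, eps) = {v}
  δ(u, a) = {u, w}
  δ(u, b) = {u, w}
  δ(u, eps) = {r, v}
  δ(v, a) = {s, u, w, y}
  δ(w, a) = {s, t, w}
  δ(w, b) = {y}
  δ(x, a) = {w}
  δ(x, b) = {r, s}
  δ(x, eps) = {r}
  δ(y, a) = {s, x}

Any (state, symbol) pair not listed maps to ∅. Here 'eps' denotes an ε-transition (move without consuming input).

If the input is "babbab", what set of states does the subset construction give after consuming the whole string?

{r, s, u, v, w, x, y}

Start in {r}.
Read 'b': r→{s, u, x}; union {s, u, x}; ε-closure = {r, s, u, v, x}.
Read 'a': r→∅, s→{r, s, t, v}, u→{u, w}, v→{s, u, w, y}, x→{w}; now {r, s, t, u, v, w, y}.
Read 'b': r→{s, u, x}, s→{r, w, x}, t→{w}, u→{u, w}, v→∅, w→{y}, y→∅; union {r, s, u, w, x, y}; ε-closure = {r, s, u, v, w, x, y}.
Read 'b': r→{s, u, x}, s→{r, w, x}, u→{u, w}, v→∅, w→{y}, x→{r, s}, y→∅; union {r, s, u, w, x, y}; ε-closure = {r, s, u, v, w, x, y}.
Read 'a': r→∅, s→{r, s, t, v}, u→{u, w}, v→{s, u, w, y}, w→{s, t, w}, x→{w}, y→{s, x}; now {r, s, t, u, v, w, x, y}.
Read 'b': r→{s, u, x}, s→{r, w, x}, t→{w}, u→{u, w}, v→∅, w→{y}, x→{r, s}, y→∅; union {r, s, u, w, x, y}; ε-closure = {r, s, u, v, w, x, y}.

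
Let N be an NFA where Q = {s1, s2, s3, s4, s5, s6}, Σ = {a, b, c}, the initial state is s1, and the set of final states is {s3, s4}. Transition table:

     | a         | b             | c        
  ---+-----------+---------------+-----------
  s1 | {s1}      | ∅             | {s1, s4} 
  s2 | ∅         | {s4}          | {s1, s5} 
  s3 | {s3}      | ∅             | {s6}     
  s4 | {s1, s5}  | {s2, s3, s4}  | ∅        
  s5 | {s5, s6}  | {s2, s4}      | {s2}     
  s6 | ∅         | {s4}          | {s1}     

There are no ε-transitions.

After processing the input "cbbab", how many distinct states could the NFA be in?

2

Start in {s1}.
Read 'c': {s1} → {s1, s4}.
Read 'b': {s1, s4} → {s2, s3, s4}.
Read 'b': {s2, s3, s4} → {s2, s3, s4}.
Read 'a': {s2, s3, s4} → {s1, s3, s5}.
Read 'b': {s1, s3, s5} → {s2, s4}.
That set has 2 states.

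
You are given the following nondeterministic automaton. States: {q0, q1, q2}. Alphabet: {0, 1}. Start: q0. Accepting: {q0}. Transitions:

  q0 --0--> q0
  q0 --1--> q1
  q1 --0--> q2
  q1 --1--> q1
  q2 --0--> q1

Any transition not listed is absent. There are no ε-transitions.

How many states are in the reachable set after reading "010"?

1

Start in {q0}.
Read '0': q0→{q0}; now {q0}.
Read '1': q0→{q1}; now {q1}.
Read '0': q1→{q2}; now {q2}.
That set has 1 state.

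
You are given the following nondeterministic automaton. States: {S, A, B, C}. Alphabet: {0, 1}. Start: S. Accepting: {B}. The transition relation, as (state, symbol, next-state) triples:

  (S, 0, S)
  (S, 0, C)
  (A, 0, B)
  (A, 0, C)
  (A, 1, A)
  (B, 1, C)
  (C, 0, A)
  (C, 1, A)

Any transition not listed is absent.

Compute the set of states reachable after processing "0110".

{B, C}

Start in {S}.
Read '0': {S} → {S, C}.
Read '1': {S, C} → {A}.
Read '1': {A} → {A}.
Read '0': {A} → {B, C}.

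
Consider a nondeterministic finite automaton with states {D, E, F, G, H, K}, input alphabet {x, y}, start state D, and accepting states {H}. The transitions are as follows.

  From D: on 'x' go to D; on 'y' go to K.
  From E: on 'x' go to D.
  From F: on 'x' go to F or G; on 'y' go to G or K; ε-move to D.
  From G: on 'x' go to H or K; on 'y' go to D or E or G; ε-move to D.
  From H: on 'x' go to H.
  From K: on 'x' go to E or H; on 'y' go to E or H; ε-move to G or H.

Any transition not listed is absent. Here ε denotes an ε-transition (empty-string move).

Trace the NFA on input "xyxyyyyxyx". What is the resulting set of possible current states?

{D, E, G, H, K}

Start in {D}.
Read 'x': D→{D}; now {D}.
Read 'y': D→{K}; union {K}; ε-closure = {D, G, H, K}.
Read 'x': D→{D}, G→{H, K}, H→{H}, K→{E, H}; union {D, E, H, K}; ε-closure = {D, E, G, H, K}.
Read 'y': D→{K}, E→∅, G→{D, E, G}, H→∅, K→{E, H}; now {D, E, G, H, K}.
Read 'y': D→{K}, E→∅, G→{D, E, G}, H→∅, K→{E, H}; now {D, E, G, H, K}.
Read 'y': D→{K}, E→∅, G→{D, E, G}, H→∅, K→{E, H}; now {D, E, G, H, K}.
Read 'y': D→{K}, E→∅, G→{D, E, G}, H→∅, K→{E, H}; now {D, E, G, H, K}.
Read 'x': D→{D}, E→{D}, G→{H, K}, H→{H}, K→{E, H}; union {D, E, H, K}; ε-closure = {D, E, G, H, K}.
Read 'y': D→{K}, E→∅, G→{D, E, G}, H→∅, K→{E, H}; now {D, E, G, H, K}.
Read 'x': D→{D}, E→{D}, G→{H, K}, H→{H}, K→{E, H}; union {D, E, H, K}; ε-closure = {D, E, G, H, K}.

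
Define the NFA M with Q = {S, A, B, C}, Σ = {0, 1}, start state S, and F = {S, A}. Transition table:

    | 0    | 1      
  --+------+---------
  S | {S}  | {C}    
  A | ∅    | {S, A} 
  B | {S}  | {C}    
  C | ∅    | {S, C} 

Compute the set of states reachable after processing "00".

{S}

Start in {S}.
Read '0': S→{S}; now {S}.
Read '0': S→{S}; now {S}.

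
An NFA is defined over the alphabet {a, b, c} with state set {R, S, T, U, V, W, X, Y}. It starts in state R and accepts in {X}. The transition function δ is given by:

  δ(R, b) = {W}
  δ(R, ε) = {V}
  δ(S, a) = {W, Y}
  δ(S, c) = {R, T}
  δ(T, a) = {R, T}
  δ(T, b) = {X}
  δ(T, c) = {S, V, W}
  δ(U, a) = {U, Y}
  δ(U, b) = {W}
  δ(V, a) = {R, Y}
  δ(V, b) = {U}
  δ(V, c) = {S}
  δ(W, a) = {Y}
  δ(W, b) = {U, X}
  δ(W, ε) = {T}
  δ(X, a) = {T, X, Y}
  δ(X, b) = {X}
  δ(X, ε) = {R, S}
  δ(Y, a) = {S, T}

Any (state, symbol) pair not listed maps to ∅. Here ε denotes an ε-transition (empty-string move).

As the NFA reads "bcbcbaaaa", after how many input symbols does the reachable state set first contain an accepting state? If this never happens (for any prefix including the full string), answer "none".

Start: ε-closure({R}) = {R, V}.
Read 'b': {R, V} → {T, U, W}.
Read 'c': {T, U, W} → {S, T, V, W}.
Read 'b': {S, T, V, W} → {R, S, U, V, X}.
None of the earlier sets intersect F, but {R, S, U, V, X} does.

3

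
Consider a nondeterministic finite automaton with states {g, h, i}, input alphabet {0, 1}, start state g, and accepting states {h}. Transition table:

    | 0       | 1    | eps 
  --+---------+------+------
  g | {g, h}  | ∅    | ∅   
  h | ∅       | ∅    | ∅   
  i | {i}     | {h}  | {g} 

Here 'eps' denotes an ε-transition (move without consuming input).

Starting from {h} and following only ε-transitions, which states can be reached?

{h}

Begin with {h}.
No ε-moves leave this set, so the closure equals the set itself.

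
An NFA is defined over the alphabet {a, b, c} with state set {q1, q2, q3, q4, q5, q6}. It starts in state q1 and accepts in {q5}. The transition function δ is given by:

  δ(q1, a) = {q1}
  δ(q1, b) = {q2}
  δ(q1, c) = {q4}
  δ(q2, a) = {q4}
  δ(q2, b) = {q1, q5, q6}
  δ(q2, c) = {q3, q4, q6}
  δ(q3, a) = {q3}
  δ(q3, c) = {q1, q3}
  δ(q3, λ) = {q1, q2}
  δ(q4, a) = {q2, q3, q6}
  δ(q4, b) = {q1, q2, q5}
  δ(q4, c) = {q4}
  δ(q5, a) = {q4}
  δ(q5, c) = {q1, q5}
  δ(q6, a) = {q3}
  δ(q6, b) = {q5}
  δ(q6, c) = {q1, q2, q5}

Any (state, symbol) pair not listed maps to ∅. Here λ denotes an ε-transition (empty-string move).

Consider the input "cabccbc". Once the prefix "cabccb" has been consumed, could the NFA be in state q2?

Yes

Start in {q1}.
Read 'c': q1→{q4}; now {q4}.
Read 'a': q4→{q2, q3, q6}; union {q2, q3, q6}; ε-closure = {q1, q2, q3, q6}.
Read 'b': q1→{q2}, q2→{q1, q5, q6}, q3→∅, q6→{q5}; now {q1, q2, q5, q6}.
Read 'c': q1→{q4}, q2→{q3, q4, q6}, q5→{q1, q5}, q6→{q1, q2, q5}; now {q1, q2, q3, q4, q5, q6}.
Read 'c': q1→{q4}, q2→{q3, q4, q6}, q3→{q1, q3}, q4→{q4}, q5→{q1, q5}, q6→{q1, q2, q5}; now {q1, q2, q3, q4, q5, q6}.
Read 'b': q1→{q2}, q2→{q1, q5, q6}, q3→∅, q4→{q1, q2, q5}, q5→∅, q6→{q5}; now {q1, q2, q5, q6}.
State q2 is in {q1, q2, q5, q6}.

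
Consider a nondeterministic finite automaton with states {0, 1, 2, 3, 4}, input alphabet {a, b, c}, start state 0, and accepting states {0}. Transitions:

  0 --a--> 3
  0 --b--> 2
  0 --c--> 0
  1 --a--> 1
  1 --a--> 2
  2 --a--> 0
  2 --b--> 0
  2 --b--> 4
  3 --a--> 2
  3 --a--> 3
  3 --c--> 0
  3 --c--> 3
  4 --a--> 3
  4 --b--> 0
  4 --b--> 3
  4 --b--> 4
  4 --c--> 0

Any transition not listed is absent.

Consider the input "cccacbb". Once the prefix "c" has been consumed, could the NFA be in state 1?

No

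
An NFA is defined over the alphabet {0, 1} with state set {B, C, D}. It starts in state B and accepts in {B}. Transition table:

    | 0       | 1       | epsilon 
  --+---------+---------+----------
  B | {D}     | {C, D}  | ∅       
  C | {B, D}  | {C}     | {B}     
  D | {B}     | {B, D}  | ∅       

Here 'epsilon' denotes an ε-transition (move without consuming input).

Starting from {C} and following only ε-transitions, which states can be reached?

{B, C}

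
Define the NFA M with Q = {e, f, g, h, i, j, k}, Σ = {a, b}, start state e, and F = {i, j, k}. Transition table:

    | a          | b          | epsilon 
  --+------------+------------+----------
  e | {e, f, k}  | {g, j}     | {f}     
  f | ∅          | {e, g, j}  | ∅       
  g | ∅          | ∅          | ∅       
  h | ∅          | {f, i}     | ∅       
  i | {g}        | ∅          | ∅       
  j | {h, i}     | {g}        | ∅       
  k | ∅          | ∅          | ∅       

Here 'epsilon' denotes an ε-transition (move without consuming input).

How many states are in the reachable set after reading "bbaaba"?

5

Start: ε-closure({e}) = {e, f}.
Read 'b': e→{g, j}, f→{e, g, j}; union {e, g, j}; ε-closure = {e, f, g, j}.
Read 'b': e→{g, j}, f→{e, g, j}, g→∅, j→{g}; union {e, g, j}; ε-closure = {e, f, g, j}.
Read 'a': e→{e, f, k}, f→∅, g→∅, j→{h, i}; now {e, f, h, i, k}.
Read 'a': e→{e, f, k}, f→∅, h→∅, i→{g}, k→∅; now {e, f, g, k}.
Read 'b': e→{g, j}, f→{e, g, j}, g→∅, k→∅; union {e, g, j}; ε-closure = {e, f, g, j}.
Read 'a': e→{e, f, k}, f→∅, g→∅, j→{h, i}; now {e, f, h, i, k}.
That set has 5 states.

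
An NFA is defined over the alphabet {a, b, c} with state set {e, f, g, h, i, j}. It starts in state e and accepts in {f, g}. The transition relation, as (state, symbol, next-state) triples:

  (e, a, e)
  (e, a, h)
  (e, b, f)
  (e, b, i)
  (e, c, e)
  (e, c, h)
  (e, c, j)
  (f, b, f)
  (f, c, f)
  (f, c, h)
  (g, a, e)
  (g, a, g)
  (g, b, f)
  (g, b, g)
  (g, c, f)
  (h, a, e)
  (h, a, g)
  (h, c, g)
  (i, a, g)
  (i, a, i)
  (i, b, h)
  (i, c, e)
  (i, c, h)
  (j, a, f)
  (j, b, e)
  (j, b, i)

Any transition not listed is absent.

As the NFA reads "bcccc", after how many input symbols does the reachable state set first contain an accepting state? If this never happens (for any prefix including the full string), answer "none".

1

Start in {e}.
Read 'b': {e} → {f, i}.
None of the earlier sets intersect F, but {f, i} does.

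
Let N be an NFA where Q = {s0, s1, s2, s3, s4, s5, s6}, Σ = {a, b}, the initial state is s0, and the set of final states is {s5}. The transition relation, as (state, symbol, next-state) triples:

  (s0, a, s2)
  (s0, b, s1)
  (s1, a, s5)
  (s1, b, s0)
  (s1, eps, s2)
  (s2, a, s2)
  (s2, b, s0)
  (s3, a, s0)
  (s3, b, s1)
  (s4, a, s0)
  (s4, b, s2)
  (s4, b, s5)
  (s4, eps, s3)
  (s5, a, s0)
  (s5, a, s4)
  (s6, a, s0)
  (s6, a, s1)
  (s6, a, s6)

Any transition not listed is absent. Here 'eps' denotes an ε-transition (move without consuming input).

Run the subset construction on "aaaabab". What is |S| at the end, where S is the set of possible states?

1

Start in {s0}.
Read 'a': {s0} → {s2}.
Read 'a': {s2} → {s2}.
Read 'a': {s2} → {s2}.
Read 'a': {s2} → {s2}.
Read 'b': {s2} → {s0}.
Read 'a': {s0} → {s2}.
Read 'b': {s2} → {s0}.
That set has 1 state.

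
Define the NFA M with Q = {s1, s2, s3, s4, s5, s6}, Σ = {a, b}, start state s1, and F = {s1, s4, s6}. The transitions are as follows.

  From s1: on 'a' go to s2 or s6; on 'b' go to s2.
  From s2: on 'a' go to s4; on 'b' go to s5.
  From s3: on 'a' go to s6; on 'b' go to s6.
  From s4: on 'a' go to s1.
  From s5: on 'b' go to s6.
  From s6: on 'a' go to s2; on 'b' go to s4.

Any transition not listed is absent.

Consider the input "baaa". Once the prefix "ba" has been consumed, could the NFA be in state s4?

Yes

Start in {s1}.
Read 'b': {s1} → {s2}.
Read 'a': {s2} → {s4}.
State s4 is in {s4}.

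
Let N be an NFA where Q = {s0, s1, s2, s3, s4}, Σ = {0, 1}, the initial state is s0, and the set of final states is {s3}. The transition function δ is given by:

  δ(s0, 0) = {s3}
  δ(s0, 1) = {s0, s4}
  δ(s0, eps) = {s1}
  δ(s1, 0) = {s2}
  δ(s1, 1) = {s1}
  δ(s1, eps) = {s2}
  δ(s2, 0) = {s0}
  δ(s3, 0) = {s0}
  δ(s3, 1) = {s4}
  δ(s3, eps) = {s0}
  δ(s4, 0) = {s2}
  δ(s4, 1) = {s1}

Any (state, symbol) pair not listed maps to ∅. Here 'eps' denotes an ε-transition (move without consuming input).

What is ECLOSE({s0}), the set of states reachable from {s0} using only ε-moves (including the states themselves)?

Begin with {s0}.
ε-move s0 → s1; add s1.
ε-move s1 → s2; add s2.

{s0, s1, s2}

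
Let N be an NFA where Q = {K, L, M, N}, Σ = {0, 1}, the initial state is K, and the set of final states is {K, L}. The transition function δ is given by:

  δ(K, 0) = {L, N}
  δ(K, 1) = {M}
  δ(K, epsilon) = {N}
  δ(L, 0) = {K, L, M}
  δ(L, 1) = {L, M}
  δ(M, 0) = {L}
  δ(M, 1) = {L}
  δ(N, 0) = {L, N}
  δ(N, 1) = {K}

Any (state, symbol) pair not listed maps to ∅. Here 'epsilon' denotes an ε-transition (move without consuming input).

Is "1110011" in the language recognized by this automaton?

Yes

Start: ε-closure({K}) = {K, N}.
Read '1': {K, N} → {K, M, N}.
Read '1': {K, M, N} → {K, L, M, N}.
Read '1': {K, L, M, N} → {K, L, M, N}.
Read '0': {K, L, M, N} → {K, L, M, N}.
Read '0': {K, L, M, N} → {K, L, M, N}.
Read '1': {K, L, M, N} → {K, L, M, N}.
Read '1': {K, L, M, N} → {K, L, M, N}.
The final set {K, L, M, N} contains the accepting states K, L.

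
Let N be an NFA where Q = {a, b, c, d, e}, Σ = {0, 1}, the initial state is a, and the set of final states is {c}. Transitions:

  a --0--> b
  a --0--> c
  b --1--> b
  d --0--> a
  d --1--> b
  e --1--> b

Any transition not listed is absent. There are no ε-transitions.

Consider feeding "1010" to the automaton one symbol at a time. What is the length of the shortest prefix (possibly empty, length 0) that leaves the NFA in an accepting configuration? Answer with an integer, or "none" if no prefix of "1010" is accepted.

none

Start in {a}.
Read '1': {a} → ∅.
The set is empty and remains empty for the remaining 3 symbols.
No reachable set along the way intersects F.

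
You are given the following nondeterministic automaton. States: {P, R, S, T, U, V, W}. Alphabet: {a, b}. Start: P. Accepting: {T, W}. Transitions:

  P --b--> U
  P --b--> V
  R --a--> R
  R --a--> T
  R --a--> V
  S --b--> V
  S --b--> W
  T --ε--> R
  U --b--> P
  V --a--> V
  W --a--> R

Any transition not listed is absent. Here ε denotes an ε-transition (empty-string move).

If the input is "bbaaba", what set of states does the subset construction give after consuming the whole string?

Start in {P}.
Read 'b': {P} → {U, V}.
Read 'b': {U, V} → {P}.
Read 'a': {P} → ∅.
The set is empty and remains empty for the remaining 3 symbols.

∅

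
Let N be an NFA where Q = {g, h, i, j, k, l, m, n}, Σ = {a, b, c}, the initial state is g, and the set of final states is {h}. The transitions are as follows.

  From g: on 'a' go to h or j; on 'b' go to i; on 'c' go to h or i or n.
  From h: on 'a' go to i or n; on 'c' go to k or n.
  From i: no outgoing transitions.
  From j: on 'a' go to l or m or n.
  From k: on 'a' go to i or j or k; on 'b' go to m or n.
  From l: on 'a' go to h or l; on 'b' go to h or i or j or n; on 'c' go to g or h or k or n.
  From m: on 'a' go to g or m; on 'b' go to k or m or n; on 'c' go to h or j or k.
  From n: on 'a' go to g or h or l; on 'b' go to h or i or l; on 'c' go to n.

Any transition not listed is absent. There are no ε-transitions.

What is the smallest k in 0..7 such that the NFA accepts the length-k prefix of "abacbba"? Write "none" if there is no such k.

1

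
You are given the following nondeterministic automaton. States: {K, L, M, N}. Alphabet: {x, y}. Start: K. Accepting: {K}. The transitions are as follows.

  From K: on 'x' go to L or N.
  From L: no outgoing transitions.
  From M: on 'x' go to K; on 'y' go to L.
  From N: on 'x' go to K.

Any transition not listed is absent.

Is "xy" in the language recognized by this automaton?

No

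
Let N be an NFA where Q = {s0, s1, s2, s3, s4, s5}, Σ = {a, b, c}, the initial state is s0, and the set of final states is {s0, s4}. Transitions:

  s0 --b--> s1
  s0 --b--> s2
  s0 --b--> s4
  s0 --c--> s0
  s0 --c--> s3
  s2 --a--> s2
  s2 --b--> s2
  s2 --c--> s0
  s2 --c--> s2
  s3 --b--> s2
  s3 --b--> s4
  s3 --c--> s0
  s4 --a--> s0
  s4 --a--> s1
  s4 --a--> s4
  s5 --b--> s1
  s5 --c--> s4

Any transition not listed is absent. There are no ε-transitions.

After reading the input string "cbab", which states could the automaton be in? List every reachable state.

{s1, s2, s4}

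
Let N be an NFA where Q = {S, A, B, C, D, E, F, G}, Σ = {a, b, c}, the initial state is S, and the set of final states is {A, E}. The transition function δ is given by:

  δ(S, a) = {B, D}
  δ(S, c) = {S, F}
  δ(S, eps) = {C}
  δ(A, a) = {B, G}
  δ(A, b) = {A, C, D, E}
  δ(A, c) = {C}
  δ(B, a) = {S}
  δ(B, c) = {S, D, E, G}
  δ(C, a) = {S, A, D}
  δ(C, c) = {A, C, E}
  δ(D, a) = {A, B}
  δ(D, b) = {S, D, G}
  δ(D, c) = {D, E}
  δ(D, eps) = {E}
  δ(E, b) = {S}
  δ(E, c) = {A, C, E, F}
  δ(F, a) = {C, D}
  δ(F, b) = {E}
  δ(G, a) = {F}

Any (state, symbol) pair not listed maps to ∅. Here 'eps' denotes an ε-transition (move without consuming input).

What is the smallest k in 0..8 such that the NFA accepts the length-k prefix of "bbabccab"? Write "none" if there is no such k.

none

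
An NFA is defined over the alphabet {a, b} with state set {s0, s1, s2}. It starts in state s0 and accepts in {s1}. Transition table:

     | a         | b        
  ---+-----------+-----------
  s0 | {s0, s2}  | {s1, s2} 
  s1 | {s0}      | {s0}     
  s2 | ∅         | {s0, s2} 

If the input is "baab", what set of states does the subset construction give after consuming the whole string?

Start in {s0}.
Read 'b': s0→{s1, s2}; now {s1, s2}.
Read 'a': s1→{s0}, s2→∅; now {s0}.
Read 'a': s0→{s0, s2}; now {s0, s2}.
Read 'b': s0→{s1, s2}, s2→{s0, s2}; now {s0, s1, s2}.

{s0, s1, s2}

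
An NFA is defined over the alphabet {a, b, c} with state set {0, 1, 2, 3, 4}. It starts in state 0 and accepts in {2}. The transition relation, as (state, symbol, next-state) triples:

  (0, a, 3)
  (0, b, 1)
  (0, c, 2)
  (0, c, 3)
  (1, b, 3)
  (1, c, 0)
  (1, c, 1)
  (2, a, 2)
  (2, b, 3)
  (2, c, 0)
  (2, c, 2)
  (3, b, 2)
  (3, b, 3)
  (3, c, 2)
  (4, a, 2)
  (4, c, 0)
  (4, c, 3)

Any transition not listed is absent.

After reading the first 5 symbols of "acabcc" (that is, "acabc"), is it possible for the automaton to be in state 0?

No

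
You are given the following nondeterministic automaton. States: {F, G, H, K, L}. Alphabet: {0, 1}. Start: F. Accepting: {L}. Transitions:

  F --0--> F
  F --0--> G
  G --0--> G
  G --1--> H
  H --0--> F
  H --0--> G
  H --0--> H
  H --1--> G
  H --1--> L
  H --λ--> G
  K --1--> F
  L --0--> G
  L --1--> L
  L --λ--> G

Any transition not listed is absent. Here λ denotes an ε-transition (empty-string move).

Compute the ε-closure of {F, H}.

Begin with {F, H}.
ε-move H → G; add G.

{F, G, H}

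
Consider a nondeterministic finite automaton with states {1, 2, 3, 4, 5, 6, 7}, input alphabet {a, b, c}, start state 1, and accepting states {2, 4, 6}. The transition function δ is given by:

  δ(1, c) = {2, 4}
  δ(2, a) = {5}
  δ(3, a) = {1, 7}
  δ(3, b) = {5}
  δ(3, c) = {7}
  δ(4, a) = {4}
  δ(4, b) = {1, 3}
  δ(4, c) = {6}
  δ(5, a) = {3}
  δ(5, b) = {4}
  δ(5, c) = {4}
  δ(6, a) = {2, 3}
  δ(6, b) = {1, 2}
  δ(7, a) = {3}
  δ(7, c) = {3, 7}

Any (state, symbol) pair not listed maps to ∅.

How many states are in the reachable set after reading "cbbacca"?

Start in {1}.
Read 'c': 1→{2, 4}; now {2, 4}.
Read 'b': 2→∅, 4→{1, 3}; now {1, 3}.
Read 'b': 1→∅, 3→{5}; now {5}.
Read 'a': 5→{3}; now {3}.
Read 'c': 3→{7}; now {7}.
Read 'c': 7→{3, 7}; now {3, 7}.
Read 'a': 3→{1, 7}, 7→{3}; now {1, 3, 7}.
That set has 3 states.

3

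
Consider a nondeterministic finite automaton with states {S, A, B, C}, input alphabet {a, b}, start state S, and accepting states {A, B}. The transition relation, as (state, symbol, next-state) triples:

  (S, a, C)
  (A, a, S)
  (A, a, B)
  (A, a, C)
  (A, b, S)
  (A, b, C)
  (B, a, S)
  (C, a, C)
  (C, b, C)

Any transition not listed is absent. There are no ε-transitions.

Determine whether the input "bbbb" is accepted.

No

Start in {S}.
Read 'b': S→∅; now ∅.
The set is empty and remains empty for the remaining 3 symbols.
The final set ∅ contains no accepting state.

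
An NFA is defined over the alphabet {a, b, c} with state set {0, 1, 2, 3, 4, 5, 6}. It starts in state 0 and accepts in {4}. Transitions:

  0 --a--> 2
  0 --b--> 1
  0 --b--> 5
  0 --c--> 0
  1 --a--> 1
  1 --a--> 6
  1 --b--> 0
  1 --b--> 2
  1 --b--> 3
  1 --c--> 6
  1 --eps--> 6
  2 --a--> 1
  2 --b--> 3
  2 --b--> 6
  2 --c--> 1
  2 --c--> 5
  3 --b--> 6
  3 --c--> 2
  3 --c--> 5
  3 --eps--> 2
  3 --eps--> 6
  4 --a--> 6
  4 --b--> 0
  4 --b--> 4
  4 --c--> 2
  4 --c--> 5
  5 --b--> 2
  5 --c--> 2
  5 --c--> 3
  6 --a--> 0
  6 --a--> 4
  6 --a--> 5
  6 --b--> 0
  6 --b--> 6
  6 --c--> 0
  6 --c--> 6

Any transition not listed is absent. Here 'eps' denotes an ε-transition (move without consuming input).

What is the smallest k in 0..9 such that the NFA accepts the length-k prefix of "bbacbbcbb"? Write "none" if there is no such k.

Start in {0}.
Read 'b': 0→{1, 5}; union {1, 5}; ε-closure = {1, 5, 6}.
Read 'b': 1→{0, 2, 3}, 5→{2}, 6→{0, 6}; now {0, 2, 3, 6}.
Read 'a': 0→{2}, 2→{1}, 3→∅, 6→{0, 4, 5}; union {0, 1, 2, 4, 5}; ε-closure = {0, 1, 2, 4, 5, 6}.
None of the earlier sets intersect F, but {0, 1, 2, 4, 5, 6} does.

3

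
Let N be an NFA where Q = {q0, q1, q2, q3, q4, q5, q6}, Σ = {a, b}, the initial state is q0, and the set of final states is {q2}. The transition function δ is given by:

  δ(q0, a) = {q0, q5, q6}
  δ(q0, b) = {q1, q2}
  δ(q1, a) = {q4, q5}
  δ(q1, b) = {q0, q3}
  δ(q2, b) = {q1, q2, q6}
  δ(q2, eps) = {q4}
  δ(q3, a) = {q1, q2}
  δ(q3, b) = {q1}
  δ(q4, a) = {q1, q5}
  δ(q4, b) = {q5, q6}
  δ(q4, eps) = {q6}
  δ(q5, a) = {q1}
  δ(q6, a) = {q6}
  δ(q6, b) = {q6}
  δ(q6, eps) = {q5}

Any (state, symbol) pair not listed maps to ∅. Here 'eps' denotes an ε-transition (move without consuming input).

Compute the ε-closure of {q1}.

Begin with {q1}.
No ε-moves leave this set, so the closure equals the set itself.

{q1}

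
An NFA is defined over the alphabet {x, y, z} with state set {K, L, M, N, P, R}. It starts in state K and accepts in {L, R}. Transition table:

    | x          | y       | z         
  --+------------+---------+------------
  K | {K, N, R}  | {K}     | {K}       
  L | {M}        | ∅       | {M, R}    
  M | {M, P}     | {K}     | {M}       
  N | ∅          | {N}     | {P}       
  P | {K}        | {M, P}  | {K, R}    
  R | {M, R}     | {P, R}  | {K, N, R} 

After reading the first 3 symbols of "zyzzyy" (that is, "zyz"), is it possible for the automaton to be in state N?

Start in {K}.
Read 'z': {K} → {K}.
Read 'y': {K} → {K}.
Read 'z': {K} → {K}.
State N is not in {K}.

No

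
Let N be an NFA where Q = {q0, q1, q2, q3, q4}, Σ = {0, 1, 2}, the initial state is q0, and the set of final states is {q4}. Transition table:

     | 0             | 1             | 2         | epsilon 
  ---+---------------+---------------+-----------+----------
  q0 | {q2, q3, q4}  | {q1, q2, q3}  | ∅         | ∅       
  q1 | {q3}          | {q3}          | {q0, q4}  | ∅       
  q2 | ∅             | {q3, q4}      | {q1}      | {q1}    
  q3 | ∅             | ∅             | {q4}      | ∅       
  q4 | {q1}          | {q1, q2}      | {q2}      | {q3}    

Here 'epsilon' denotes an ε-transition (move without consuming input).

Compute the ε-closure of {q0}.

Begin with {q0}.
No ε-moves leave this set, so the closure equals the set itself.

{q0}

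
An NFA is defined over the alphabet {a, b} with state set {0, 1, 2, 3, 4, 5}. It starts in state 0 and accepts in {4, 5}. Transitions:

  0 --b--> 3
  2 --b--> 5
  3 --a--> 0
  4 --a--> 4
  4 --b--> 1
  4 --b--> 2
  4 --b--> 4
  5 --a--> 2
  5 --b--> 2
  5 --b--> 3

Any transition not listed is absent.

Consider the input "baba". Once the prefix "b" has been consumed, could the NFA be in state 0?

Start in {0}.
Read 'b': 0→{3}; now {3}.
State 0 is not in {3}.

No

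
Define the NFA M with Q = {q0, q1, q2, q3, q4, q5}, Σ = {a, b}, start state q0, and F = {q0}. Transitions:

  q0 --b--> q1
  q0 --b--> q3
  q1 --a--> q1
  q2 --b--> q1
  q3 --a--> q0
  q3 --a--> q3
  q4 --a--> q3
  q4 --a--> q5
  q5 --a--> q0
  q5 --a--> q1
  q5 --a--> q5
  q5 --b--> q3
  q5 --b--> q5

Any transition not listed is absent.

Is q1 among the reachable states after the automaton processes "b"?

Yes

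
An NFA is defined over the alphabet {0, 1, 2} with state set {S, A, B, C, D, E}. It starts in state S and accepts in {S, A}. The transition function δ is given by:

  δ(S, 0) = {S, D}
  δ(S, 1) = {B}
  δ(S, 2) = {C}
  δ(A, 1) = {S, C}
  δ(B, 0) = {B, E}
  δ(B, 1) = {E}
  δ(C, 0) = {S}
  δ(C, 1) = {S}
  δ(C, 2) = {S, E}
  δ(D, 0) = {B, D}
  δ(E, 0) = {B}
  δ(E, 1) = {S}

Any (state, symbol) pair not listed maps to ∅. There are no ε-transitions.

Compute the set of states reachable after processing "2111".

{E}

Start in {S}.
Read '2': {S} → {C}.
Read '1': {C} → {S}.
Read '1': {S} → {B}.
Read '1': {B} → {E}.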